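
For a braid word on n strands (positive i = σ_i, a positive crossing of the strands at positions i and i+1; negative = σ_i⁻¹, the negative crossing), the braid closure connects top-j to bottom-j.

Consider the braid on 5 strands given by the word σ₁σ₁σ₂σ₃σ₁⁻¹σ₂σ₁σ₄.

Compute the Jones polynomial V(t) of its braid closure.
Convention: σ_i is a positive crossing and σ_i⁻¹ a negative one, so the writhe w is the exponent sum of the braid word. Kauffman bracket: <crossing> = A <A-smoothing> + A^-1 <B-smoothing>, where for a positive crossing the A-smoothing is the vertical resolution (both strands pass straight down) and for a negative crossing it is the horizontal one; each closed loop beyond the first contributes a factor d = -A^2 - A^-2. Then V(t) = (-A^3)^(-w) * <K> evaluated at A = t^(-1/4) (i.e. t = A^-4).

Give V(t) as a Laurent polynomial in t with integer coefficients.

The presented braid s1 s1 s2 s3 s1^-1 s2 s1 s4 on 5 strands reduces by inverse Markov moves (closure unchanged at each step):
  Destabilize: the word has the form β·s4 where s4 occurs only as the final letter (β ∈ B_4); drop it and the last strand → 4 strands.
Reduced to β = s1 s1 s2 s3 s1^-1 s2 s1 on 4 strands, 7 crossings.
Compute on β:
Braid: s1 s1 s2 s3 s1^-1 s2 s1 on 4 strands, 7 crossings.
Writhe w = (#positive) - (#negative) = 6 - 1 = 5.
State-sum expansion of <K>. There are 2^7 = 128 states.
For each crossing: s=0 is the vertical smoothing, s=1 horizontal. Crossing k contributes A^(sign_k * (1 - 2*s_k)); loop factor d = -A^2 - A^-2.
Tabulate the states by total A-exponent and number of loops L (A-exp: L × count):
  A^7: L=3 ×1
  A^5: L=2 ×3, L=4 ×4
  A^3: L=1 ×2, L=3 ×16, L=5 ×3
  A^1: L=2 ×21, L=4 ×13, L=6 ×1
  A^-1: L=1 ×9, L=3 ×22, L=5 ×4
  A^-3: L=2 ×12, L=4 ×9
  A^-5: L=3 ×6, L=5 ×1
  A^-7: L=4 ×1
Each group contributes A^e * Σ count * d^(L-1):
Powers of d = -A^2 - A^-2: d^2 = A^4 + 2 + A^-4; d^3 = -A^6 - 3*A^2 - 3*A^-2 - A^-6; d^4 = A^8 + 4*A^4 + 6 + 4*A^-4 + A^-8; d^5 = -A^10 - 5*A^6 - 10*A^2 - 10*A^-2 - 5*A^-6 - A^-10.
  A^7 * (d^2) = A^11 + 2*A^7 + A^3
  A^5 * (3*d + 4*d^3) = -4*A^11 - 15*A^7 - 15*A^3 - 4*A^-1
  A^3 * (2 + 16*d^2 + 3*d^4) = 3*A^11 + 28*A^7 + 52*A^3 + 28*A^-1 + 3*A^-5
  A^1 * (21*d + 13*d^3 + d^5) = -A^11 - 18*A^7 - 70*A^3 - 70*A^-1 - 18*A^-5 - A^-9
  A^-1 * (9 + 22*d^2 + 4*d^4) = 4*A^7 + 38*A^3 + 77*A^-1 + 38*A^-5 + 4*A^-9
  A^-3 * (12*d + 9*d^3) = -9*A^3 - 39*A^-1 - 39*A^-5 - 9*A^-9
  A^-5 * (6*d^2 + d^4) = A^3 + 10*A^-1 + 18*A^-5 + 10*A^-9 + A^-13
  A^-7 * (d^3) = -A^-1 - 3*A^-5 - 3*A^-9 - A^-13
Summing the groups: <K> = -A^11 + A^7 - 2*A^3 + A^-1 - A^-5 + A^-9
Normalise by the writhe: (-A^3)^(-w) = (-A^3)^(-5) = -A^-15, so f(A) = -A^-15 * <K> = A^-4 - A^-8 + 2*A^-12 - A^-16 + A^-20 - A^-24.
Substitute A = t^(-1/4), i.e. A^e → t^(-e/4): V(t) = -t^6 + t^5 - t^4 + 2*t^3 - t^2 + t

Answer: -t^6 + t^5 - t^4 + 2*t^3 - t^2 + t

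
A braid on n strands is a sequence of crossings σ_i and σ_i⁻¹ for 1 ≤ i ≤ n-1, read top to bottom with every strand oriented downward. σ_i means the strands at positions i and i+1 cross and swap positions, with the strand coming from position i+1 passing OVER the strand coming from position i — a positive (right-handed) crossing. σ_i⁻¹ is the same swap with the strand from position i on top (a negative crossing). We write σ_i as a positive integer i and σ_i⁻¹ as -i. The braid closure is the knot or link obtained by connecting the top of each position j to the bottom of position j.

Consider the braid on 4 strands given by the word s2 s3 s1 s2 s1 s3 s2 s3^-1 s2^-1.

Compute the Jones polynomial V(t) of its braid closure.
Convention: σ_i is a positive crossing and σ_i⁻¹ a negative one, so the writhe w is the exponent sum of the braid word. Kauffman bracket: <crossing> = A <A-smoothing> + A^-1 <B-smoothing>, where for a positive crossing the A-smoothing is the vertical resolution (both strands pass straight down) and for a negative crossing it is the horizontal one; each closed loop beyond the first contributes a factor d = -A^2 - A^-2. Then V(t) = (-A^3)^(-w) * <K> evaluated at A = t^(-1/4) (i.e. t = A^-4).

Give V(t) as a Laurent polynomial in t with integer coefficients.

The presented braid s2 s3 s1 s2 s1 s3 s2 s3^-1 s2^-1 on 4 strands reduces by inverse Markov moves (closure unchanged at each step):
  Deconjugate: the word is γ·β·γ⁻¹ with γ = s2 (prefix) and γ⁻¹ = s2^-1 (suffix); strip both.
Reduced to β = s3 s1 s2 s1 s3 s2 s3^-1 on 4 strands, 7 crossings.
Compute on β:
Braid: s3 s1 s2 s1 s3 s2 s3^-1 on 4 strands, 7 crossings.
Writhe w = (#positive) - (#negative) = 6 - 1 = 5.
Enumerate smoothing states for the bracket polynomial. There are 2^7 = 128 states.
Each crossing splits two ways (0=vertical, 1=horizontal). The state's weight is A^(#A-smoothings - #B-smoothings) * d^(loops - 1).
Tabulate the states by total A-exponent and number of loops L (A-exp: L × count):
  A^7: L=3 ×1
  A^5: L=2 ×4, L=4 ×3
  A^3: L=1 ×4, L=3 ×16, L=5 ×1
  A^1: L=2 ×25, L=4 ×10
  A^-1: L=1 ×11, L=3 ×23, L=5 ×1
  A^-3: L=2 ×18, L=4 ×3
  A^-5: L=1 ×4, L=3 ×3
  A^-7: L=2 ×1
Each group contributes A^e * Σ count * d^(L-1):
Powers of d = -A^2 - A^-2: d^2 = A^4 + 2 + A^-4; d^3 = -A^6 - 3*A^2 - 3*A^-2 - A^-6; d^4 = A^8 + 4*A^4 + 6 + 4*A^-4 + A^-8.
  A^7 * (d^2) = A^11 + 2*A^7 + A^3
  A^5 * (4*d + 3*d^3) = -3*A^11 - 13*A^7 - 13*A^3 - 3*A^-1
  A^3 * (4 + 16*d^2 + d^4) = A^11 + 20*A^7 + 42*A^3 + 20*A^-1 + A^-5
  A^1 * (25*d + 10*d^3) = -10*A^7 - 55*A^3 - 55*A^-1 - 10*A^-5
  A^-1 * (11 + 23*d^2 + d^4) = A^7 + 27*A^3 + 63*A^-1 + 27*A^-5 + A^-9
  A^-3 * (18*d + 3*d^3) = -3*A^3 - 27*A^-1 - 27*A^-5 - 3*A^-9
  A^-5 * (4 + 3*d^2) = 3*A^-1 + 10*A^-5 + 3*A^-9
  A^-7 * (d) = -A^-5 - A^-9
Summing the groups: <K> = -A^11 - A^3 + A^-1
Normalise by the writhe: (-A^3)^(-w) = (-A^3)^(-5) = -A^-15, so f(A) = -A^-15 * <K> = A^-4 + A^-12 - A^-16.
Substitute A = t^(-1/4), i.e. A^e → t^(-e/4): V(t) = -t^4 + t^3 + t

Answer: -t^4 + t^3 + t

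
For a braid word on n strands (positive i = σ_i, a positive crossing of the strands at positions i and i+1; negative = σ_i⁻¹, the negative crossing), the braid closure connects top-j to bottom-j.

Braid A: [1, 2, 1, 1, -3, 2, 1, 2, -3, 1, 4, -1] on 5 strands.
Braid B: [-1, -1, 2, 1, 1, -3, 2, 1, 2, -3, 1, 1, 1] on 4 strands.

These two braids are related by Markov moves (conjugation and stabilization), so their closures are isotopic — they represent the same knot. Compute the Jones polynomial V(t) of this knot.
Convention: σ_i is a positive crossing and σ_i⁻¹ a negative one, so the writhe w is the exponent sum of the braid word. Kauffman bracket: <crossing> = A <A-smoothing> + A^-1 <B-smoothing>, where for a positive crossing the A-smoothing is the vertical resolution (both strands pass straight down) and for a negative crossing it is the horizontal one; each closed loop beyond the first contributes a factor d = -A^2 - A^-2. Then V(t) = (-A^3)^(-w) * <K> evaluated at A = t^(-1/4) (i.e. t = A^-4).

-t^7 + 2*t^6 - 2*t^5 + 2*t^4 - 2*t^3 + 2*t^2 - t + 1

Derivation:
Markov-equivalent braids have isotopic closures, hence identical knot invariants. Strip the Markov moves from each word to reach a common short braid β, then compute V(t) once on β.
Braid A: s1 s2 s1 s1 s3^-1 s2 s1 s2 s3^-1 s1 s4 s1^-1 on 5 strands reduces by inverse Markov moves (closure unchanged at each step):
  Deconjugate: the word is γ·β·γ⁻¹ with γ = s1 (prefix) and γ⁻¹ = s1^-1 (suffix); strip both.
  Destabilize: the word has the form β·s4 where s4 occurs only as the final letter (β ∈ B_4); drop it and the last strand → 4 strands.
Reduced to β = s2 s1 s1 s3^-1 s2 s1 s2 s3^-1 s1 on 4 strands, 9 crossings.
Braid B: s1^-1 s1^-1 s2 s1 s1 s3^-1 s2 s1 s2 s3^-1 s1 s1 s1 on 4 strands reduces by inverse Markov moves (closure unchanged at each step):
  Deconjugate: the word is γ·β·γ⁻¹ with γ = s1^-1 s1^-1 (prefix) and γ⁻¹ = s1 s1 (suffix); strip both.
Reduced to β = s2 s1 s1 s3^-1 s2 s1 s2 s3^-1 s1 on 4 strands, 9 crossings.
Both give the same β = s2 s1 s1 s3^-1 s2 s1 s2 s3^-1 s1 on 4 strands, so one state sum suffices:
Braid: s2 s1 s1 s3^-1 s2 s1 s2 s3^-1 s1 on 4 strands, 9 crossings.
Writhe w = (#positive) - (#negative) = 7 - 2 = 5.
State-sum expansion of <K>. There are 2^9 = 512 states.
Smooth each crossing (0=||, 1=⌣⌢); contribution A^(Σ sign_k(1-2s_k)) * d^(L-1).
Tabulate the states by total A-exponent and number of loops L (A-exp: L × count):
  A^9: L=4 ×1
  A^7: L=3 ×9
  A^5: L=2 ×28, L=4 ×8
  A^3: L=1 ×32, L=3 ×48, L=5 ×4
  A^1: L=2 ×91, L=4 ×34, L=6 ×1
  A^-1: L=1 ×23, L=3 ×92, L=5 ×11
  A^-3: L=2 ×43, L=4 ×40, L=6 ×1
  A^-5: L=1 ×4, L=3 ×26, L=5 ×6
  A^-7: L=2 ×4, L=4 ×5
  A^-9: L=3 ×1
Each group contributes A^e * Σ count * d^(L-1):
Powers of d = -A^2 - A^-2: d^2 = A^4 + 2 + A^-4; d^3 = -A^6 - 3*A^2 - 3*A^-2 - A^-6; d^4 = A^8 + 4*A^4 + 6 + 4*A^-4 + A^-8; d^5 = -A^10 - 5*A^6 - 10*A^2 - 10*A^-2 - 5*A^-6 - A^-10.
  A^9 * (d^3) = -A^15 - 3*A^11 - 3*A^7 - A^3
  A^7 * (9*d^2) = 9*A^11 + 18*A^7 + 9*A^3
  A^5 * (28*d + 8*d^3) = -8*A^11 - 52*A^7 - 52*A^3 - 8*A^-1
  A^3 * (32 + 48*d^2 + 4*d^4) = 4*A^11 + 64*A^7 + 152*A^3 + 64*A^-1 + 4*A^-5
  A^1 * (91*d + 34*d^3 + d^5) = -A^11 - 39*A^7 - 203*A^3 - 203*A^-1 - 39*A^-5 - A^-9
  A^-1 * (23 + 92*d^2 + 11*d^4) = 11*A^7 + 136*A^3 + 273*A^-1 + 136*A^-5 + 11*A^-9
  A^-3 * (43*d + 40*d^3 + d^5) = -A^7 - 45*A^3 - 173*A^-1 - 173*A^-5 - 45*A^-9 - A^-13
  A^-5 * (4 + 26*d^2 + 6*d^4) = 6*A^3 + 50*A^-1 + 92*A^-5 + 50*A^-9 + 6*A^-13
  A^-7 * (4*d + 5*d^3) = -5*A^-1 - 19*A^-5 - 19*A^-9 - 5*A^-13
  A^-9 * (d^2) = A^-5 + 2*A^-9 + A^-13
Summing the groups: <K> = -A^15 + A^11 - 2*A^7 + 2*A^3 - 2*A^-1 + 2*A^-5 - 2*A^-9 + A^-13
Normalise by the writhe: (-A^3)^(-w) = (-A^3)^(-5) = -A^-15, so f(A) = -A^-15 * <K> = 1 - A^-4 + 2*A^-8 - 2*A^-12 + 2*A^-16 - 2*A^-20 + 2*A^-24 - A^-28.
Substitute A = t^(-1/4), i.e. A^e → t^(-e/4): V(t) = -t^7 + 2*t^6 - 2*t^5 + 2*t^4 - 2*t^3 + 2*t^2 - t + 1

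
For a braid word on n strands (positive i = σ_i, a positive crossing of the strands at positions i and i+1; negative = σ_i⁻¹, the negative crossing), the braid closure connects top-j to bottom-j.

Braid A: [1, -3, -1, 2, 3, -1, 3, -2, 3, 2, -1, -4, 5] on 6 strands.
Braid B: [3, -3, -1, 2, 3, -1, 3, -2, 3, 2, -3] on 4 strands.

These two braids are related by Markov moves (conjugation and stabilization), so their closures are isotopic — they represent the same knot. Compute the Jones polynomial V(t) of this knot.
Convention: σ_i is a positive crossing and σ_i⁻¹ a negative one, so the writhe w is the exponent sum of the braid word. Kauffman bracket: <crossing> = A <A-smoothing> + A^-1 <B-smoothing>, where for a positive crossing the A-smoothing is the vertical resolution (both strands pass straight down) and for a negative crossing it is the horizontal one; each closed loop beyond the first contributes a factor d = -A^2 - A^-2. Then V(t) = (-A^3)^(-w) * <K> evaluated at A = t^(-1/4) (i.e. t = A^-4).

-t^5 + 2*t^4 - 2*t^3 + 3*t^2 - 3*t + 3 - 2*t^-1 + t^-2

Derivation:
Markov-equivalent braids have isotopic closures, hence identical knot invariants. Strip the Markov moves from each word to reach a common short braid β, then compute V(t) once on β.
Braid A: s1 s3^-1 s1^-1 s2 s3 s1^-1 s3 s2^-1 s3 s2 s1^-1 s4^-1 s5 on 6 strands reduces by inverse Markov moves (closure unchanged at each step):
  Destabilize: the word has the form β·s5 where s5 occurs only as the final letter (β ∈ B_5); drop it and the last strand → 5 strands.
  Destabilize: the word has the form β·s4^-1 where s4^-1 occurs only as the final letter (β ∈ B_4); drop it and the last strand → 4 strands.
  Deconjugate: the word is γ·β·γ⁻¹ with γ = s1 (prefix) and γ⁻¹ = s1^-1 (suffix); strip both.
Reduced to β = s3^-1 s1^-1 s2 s3 s1^-1 s3 s2^-1 s3 s2 on 4 strands, 9 crossings.
Braid B: s3 s3^-1 s1^-1 s2 s3 s1^-1 s3 s2^-1 s3 s2 s3^-1 on 4 strands reduces by inverse Markov moves (closure unchanged at each step):
  Deconjugate: the word is γ·β·γ⁻¹ with γ = s3 (prefix) and γ⁻¹ = s3^-1 (suffix); strip both.
Reduced to β = s3^-1 s1^-1 s2 s3 s1^-1 s3 s2^-1 s3 s2 on 4 strands, 9 crossings.
Both give the same β = s3^-1 s1^-1 s2 s3 s1^-1 s3 s2^-1 s3 s2 on 4 strands, so one state sum suffices:
Braid: s3^-1 s1^-1 s2 s3 s1^-1 s3 s2^-1 s3 s2 on 4 strands, 9 crossings.
Writhe w = (#positive) - (#negative) = 5 - 4 = 1.
Computing the Kauffman bracket via state sum. There are 2^9 = 512 states.
Smooth each crossing (0=||, 1=⌣⌢); contribution A^(Σ sign_k(1-2s_k)) * d^(L-1).
Tabulate the states by total A-exponent and number of loops L (A-exp: L × count):
  A^9: L=2 ×1
  A^7: L=1 ×3, L=3 ×6
  A^5: L=2 ×26, L=4 ×10
  A^3: L=1 ×21, L=3 ×58, L=5 ×5
  A^1: L=2 ×86, L=4 ×39, L=6 ×1
  A^-1: L=1 ×35, L=3 ×80, L=5 ×11
  A^-3: L=2 ×53, L=4 ×30, L=6 ×1
  A^-5: L=3 ×32, L=5 ×4
  A^-7: L=4 ×9
  A^-9: L=5 ×1
Each group contributes A^e * Σ count * d^(L-1):
Powers of d = -A^2 - A^-2: d^2 = A^4 + 2 + A^-4; d^3 = -A^6 - 3*A^2 - 3*A^-2 - A^-6; d^4 = A^8 + 4*A^4 + 6 + 4*A^-4 + A^-8; d^5 = -A^10 - 5*A^6 - 10*A^2 - 10*A^-2 - 5*A^-6 - A^-10.
  A^9 * (d) = -A^11 - A^7
  A^7 * (3 + 6*d^2) = 6*A^11 + 15*A^7 + 6*A^3
  A^5 * (26*d + 10*d^3) = -10*A^11 - 56*A^7 - 56*A^3 - 10*A^-1
  A^3 * (21 + 58*d^2 + 5*d^4) = 5*A^11 + 78*A^7 + 167*A^3 + 78*A^-1 + 5*A^-5
  A^1 * (86*d + 39*d^3 + d^5) = -A^11 - 44*A^7 - 213*A^3 - 213*A^-1 - 44*A^-5 - A^-9
  A^-1 * (35 + 80*d^2 + 11*d^4) = 11*A^7 + 124*A^3 + 261*A^-1 + 124*A^-5 + 11*A^-9
  A^-3 * (53*d + 30*d^3 + d^5) = -A^7 - 35*A^3 - 153*A^-1 - 153*A^-5 - 35*A^-9 - A^-13
  A^-5 * (32*d^2 + 4*d^4) = 4*A^3 + 48*A^-1 + 88*A^-5 + 48*A^-9 + 4*A^-13
  A^-7 * (9*d^3) = -9*A^-1 - 27*A^-5 - 27*A^-9 - 9*A^-13
  A^-9 * (d^4) = A^-1 + 4*A^-5 + 6*A^-9 + 4*A^-13 + A^-17
Summing the groups: <K> = -A^11 + 2*A^7 - 3*A^3 + 3*A^-1 - 3*A^-5 + 2*A^-9 - 2*A^-13 + A^-17
Normalise by the writhe: (-A^3)^(-w) = (-A^3)^(-1) = -A^-3, so f(A) = -A^-3 * <K> = A^8 - 2*A^4 + 3 - 3*A^-4 + 3*A^-8 - 2*A^-12 + 2*A^-16 - A^-20.
Substitute A = t^(-1/4), i.e. A^e → t^(-e/4): V(t) = -t^5 + 2*t^4 - 2*t^3 + 3*t^2 - 3*t + 3 - 2*t^-1 + t^-2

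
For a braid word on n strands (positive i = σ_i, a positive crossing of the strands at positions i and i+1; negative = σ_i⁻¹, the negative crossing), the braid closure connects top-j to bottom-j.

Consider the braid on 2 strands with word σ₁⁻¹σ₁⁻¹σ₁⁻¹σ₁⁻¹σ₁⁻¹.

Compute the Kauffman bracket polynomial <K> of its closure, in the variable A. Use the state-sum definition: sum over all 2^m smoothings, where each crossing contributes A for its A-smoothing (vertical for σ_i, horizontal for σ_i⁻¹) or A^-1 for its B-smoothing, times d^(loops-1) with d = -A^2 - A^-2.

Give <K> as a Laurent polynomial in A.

Braid: s1^-1 s1^-1 s1^-1 s1^-1 s1^-1 on 2 strands, 5 crossings.
Writhe w = (#positive) - (#negative) = 0 - 5 = -5.
State-sum expansion of <K>. There are 2^5 = 32 states.
Each crossing splits two ways (0=vertical, 1=horizontal). The state's weight is A^(#A-smoothings - #B-smoothings) * d^(loops - 1).
  state 00000: A-exp=-5, loops=2, term = A^-5 * d^1
  state 00001: A-exp=-3, loops=1, term = A^-3 * d^0
  state 00010: A-exp=-3, loops=1, term = A^-3 * d^0
  state 00011: A-exp=-1, loops=2, term = A^-1 * d^1
  state 00100: A-exp=-3, loops=1, term = A^-3 * d^0
  state 00101: A-exp=-1, loops=2, term = A^-1 * d^1
  state 00110: A-exp=-1, loops=2, term = A^-1 * d^1
  state 00111: A-exp=+1, loops=3, term = A^1 * d^2
  state 01000: A-exp=-3, loops=1, term = A^-3 * d^0
  state 01001: A-exp=-1, loops=2, term = A^-1 * d^1
  state 01010: A-exp=-1, loops=2, term = A^-1 * d^1
  state 01011: A-exp=+1, loops=3, term = A^1 * d^2
  state 01100: A-exp=-1, loops=2, term = A^-1 * d^1
  state 01101: A-exp=+1, loops=3, term = A^1 * d^2
  state 01110: A-exp=+1, loops=3, term = A^1 * d^2
  state 01111: A-exp=+3, loops=4, term = A^3 * d^3
  state 10000: A-exp=-3, loops=1, term = A^-3 * d^0
  state 10001: A-exp=-1, loops=2, term = A^-1 * d^1
  state 10010: A-exp=-1, loops=2, term = A^-1 * d^1
  state 10011: A-exp=+1, loops=3, term = A^1 * d^2
  state 10100: A-exp=-1, loops=2, term = A^-1 * d^1
  state 10101: A-exp=+1, loops=3, term = A^1 * d^2
  state 10110: A-exp=+1, loops=3, term = A^1 * d^2
  state 10111: A-exp=+3, loops=4, term = A^3 * d^3
  state 11000: A-exp=-1, loops=2, term = A^-1 * d^1
  state 11001: A-exp=+1, loops=3, term = A^1 * d^2
  state 11010: A-exp=+1, loops=3, term = A^1 * d^2
  state 11011: A-exp=+3, loops=4, term = A^3 * d^3
  state 11100: A-exp=+1, loops=3, term = A^1 * d^2
  state 11101: A-exp=+3, loops=4, term = A^3 * d^3
  state 11110: A-exp=+3, loops=4, term = A^3 * d^3
  state 11111: A-exp=+5, loops=5, term = A^5 * d^4
Collect the terms by A-exponent (count of states per loop number):
Powers of d = -A^2 - A^-2: d^2 = A^4 + 2 + A^-4; d^3 = -A^6 - 3*A^2 - 3*A^-2 - A^-6; d^4 = A^8 + 4*A^4 + 6 + 4*A^-4 + A^-8.
  A^5 * (d^4) = A^13 + 4*A^9 + 6*A^5 + 4*A + A^-3
  A^3 * (5*d^3) = -5*A^9 - 15*A^5 - 15*A - 5*A^-3
  A^1 * (10*d^2) = 10*A^5 + 20*A + 10*A^-3
  A^-1 * (10*d) = -10*A - 10*A^-3
  A^-3 * (5) = 5*A^-3
  A^-5 * (d) = -A^-3 - A^-7
Summing the groups: <K> = A^13 - A^9 + A^5 - A - A^-7

Answer: A^13 - A^9 + A^5 - A - A^-7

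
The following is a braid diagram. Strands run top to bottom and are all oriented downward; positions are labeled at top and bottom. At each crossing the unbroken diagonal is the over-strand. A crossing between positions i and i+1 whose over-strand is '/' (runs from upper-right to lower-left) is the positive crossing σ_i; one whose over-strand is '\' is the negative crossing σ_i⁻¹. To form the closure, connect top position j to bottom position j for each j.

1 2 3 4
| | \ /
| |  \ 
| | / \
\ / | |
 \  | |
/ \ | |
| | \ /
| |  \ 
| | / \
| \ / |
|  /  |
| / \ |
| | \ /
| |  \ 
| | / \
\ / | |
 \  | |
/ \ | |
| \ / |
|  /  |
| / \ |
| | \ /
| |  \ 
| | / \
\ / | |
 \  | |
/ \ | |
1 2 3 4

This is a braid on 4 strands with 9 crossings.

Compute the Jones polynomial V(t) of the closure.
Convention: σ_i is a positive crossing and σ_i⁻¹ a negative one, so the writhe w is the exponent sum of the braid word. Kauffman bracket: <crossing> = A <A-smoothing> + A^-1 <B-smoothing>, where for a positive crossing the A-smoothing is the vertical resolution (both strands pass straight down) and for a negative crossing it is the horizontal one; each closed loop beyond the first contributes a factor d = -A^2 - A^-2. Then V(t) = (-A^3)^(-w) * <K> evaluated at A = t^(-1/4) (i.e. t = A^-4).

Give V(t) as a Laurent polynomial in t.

1 - 2*t^-1 + 4*t^-2 - 5*t^-3 + 7*t^-4 - 7*t^-5 + 6*t^-6 - 5*t^-7 + 3*t^-8 - t^-9

Derivation:
Reading the diagram top to bottom ('/'-over between positions i,i+1 = s_i, '\'-over = s_i^-1): braid word = s3^-1 s1^-1 s3^-1 s2 s3^-1 s1^-1 s2 s3^-1 s1^-1.
Braid: s3^-1 s1^-1 s3^-1 s2 s3^-1 s1^-1 s2 s3^-1 s1^-1 on 4 strands, 9 crossings.
Writhe w = (#positive) - (#negative) = 2 - 7 = -5.
State-sum expansion of <K>. There are 2^9 = 512 states.
Each crossing splits two ways (0=vertical, 1=horizontal). The state's weight is A^(#A-smoothings - #B-smoothings) * d^(loops - 1).
Tabulate the states by total A-exponent and number of loops L (A-exp: L × count):
  A^9: L=7 ×1
  A^7: L=6 ×9
  A^5: L=5 ×36
  A^3: L=4 ×83, L=6 ×1
  A^1: L=3 ×118, L=5 ×8
  A^-1: L=2 ×100, L=4 ×26
  A^-3: L=1 ×41, L=3 ×42, L=5 ×1
  A^-5: L=2 ×31, L=4 ×5
  A^-7: L=3 ×9
  A^-9: L=4 ×1
Each group contributes A^e * Σ count * d^(L-1):
Powers of d = -A^2 - A^-2: d^2 = A^4 + 2 + A^-4; d^3 = -A^6 - 3*A^2 - 3*A^-2 - A^-6; d^4 = A^8 + 4*A^4 + 6 + 4*A^-4 + A^-8; d^5 = -A^10 - 5*A^6 - 10*A^2 - 10*A^-2 - 5*A^-6 - A^-10; d^6 = A^12 + 6*A^8 + 15*A^4 + 20 + 15*A^-4 + 6*A^-8 + A^-12.
  A^9 * (d^6) = A^21 + 6*A^17 + 15*A^13 + 20*A^9 + 15*A^5 + 6*A + A^-3
  A^7 * (9*d^5) = -9*A^17 - 45*A^13 - 90*A^9 - 90*A^5 - 45*A - 9*A^-3
  A^5 * (36*d^4) = 36*A^13 + 144*A^9 + 216*A^5 + 144*A + 36*A^-3
  A^3 * (83*d^3 + d^5) = -A^13 - 88*A^9 - 259*A^5 - 259*A - 88*A^-3 - A^-7
  A^1 * (118*d^2 + 8*d^4) = 8*A^9 + 150*A^5 + 284*A + 150*A^-3 + 8*A^-7
  A^-1 * (100*d + 26*d^3) = -26*A^5 - 178*A - 178*A^-3 - 26*A^-7
  A^-3 * (41 + 42*d^2 + d^4) = A^5 + 46*A + 131*A^-3 + 46*A^-7 + A^-11
  A^-5 * (31*d + 5*d^3) = -5*A - 46*A^-3 - 46*A^-7 - 5*A^-11
  A^-7 * (9*d^2) = 9*A^-3 + 18*A^-7 + 9*A^-11
  A^-9 * (d^3) = -A^-3 - 3*A^-7 - 3*A^-11 - A^-15
Summing the groups: <K> = A^21 - 3*A^17 + 5*A^13 - 6*A^9 + 7*A^5 - 7*A + 5*A^-3 - 4*A^-7 + 2*A^-11 - A^-15
Normalise by the writhe: (-A^3)^(-w) = (-A^3)^(5) = -A^15, so f(A) = -A^15 * <K> = -A^36 + 3*A^32 - 5*A^28 + 6*A^24 - 7*A^20 + 7*A^16 - 5*A^12 + 4*A^8 - 2*A^4 + 1.
Substitute A = t^(-1/4), i.e. A^e → t^(-e/4): V(t) = 1 - 2*t^-1 + 4*t^-2 - 5*t^-3 + 7*t^-4 - 7*t^-5 + 6*t^-6 - 5*t^-7 + 3*t^-8 - t^-9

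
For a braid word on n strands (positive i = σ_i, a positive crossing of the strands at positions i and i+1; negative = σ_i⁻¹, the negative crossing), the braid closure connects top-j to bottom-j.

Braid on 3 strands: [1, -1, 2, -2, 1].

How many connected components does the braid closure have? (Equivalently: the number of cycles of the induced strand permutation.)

2

Derivation:
Track the strand permutation on 3 strands, starting from identity.
  step 1: s1 swaps positions 1,2 -> [2 1 3]
  step 2: s1^-1 swaps positions 1,2 -> [1 2 3]
  step 3: s2 swaps positions 2,3 -> [1 3 2]
  step 4: s2^-1 swaps positions 2,3 -> [1 2 3]
  step 5: s1 swaps positions 1,2 -> [2 1 3]
Final permutation (position -> original strand): [2 1 3]
Closure components = cycle count of this permutation = 2.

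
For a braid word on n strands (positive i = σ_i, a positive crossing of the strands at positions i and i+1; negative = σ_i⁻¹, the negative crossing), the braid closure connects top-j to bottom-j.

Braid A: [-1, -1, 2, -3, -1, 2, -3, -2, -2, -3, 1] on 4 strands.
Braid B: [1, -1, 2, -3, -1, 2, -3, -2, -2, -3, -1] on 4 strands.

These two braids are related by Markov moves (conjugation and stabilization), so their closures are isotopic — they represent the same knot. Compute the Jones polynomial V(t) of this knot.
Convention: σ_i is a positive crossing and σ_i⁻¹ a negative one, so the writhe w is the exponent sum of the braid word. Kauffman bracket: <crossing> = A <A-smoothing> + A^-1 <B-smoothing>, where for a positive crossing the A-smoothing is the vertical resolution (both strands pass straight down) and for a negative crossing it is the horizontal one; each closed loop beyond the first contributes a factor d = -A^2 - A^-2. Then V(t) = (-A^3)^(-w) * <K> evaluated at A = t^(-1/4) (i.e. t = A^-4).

2*t^-1 - 3*t^-2 + 4*t^-3 - 4*t^-4 + 4*t^-5 - 3*t^-6 + 2*t^-7 - t^-8

Derivation:
Markov-equivalent braids have isotopic closures, hence identical knot invariants. Strip the Markov moves from each word to reach a common short braid β, then compute V(t) once on β.
Braid A: s1^-1 s1^-1 s2 s3^-1 s1^-1 s2 s3^-1 s2^-1 s2^-1 s3^-1 s1 on 4 strands reduces by inverse Markov moves (closure unchanged at each step):
  Deconjugate: the word is γ·β·γ⁻¹ with γ = s1^-1 (prefix) and γ⁻¹ = s1 (suffix); strip both.
Reduced to β = s1^-1 s2 s3^-1 s1^-1 s2 s3^-1 s2^-1 s2^-1 s3^-1 on 4 strands, 9 crossings.
Braid B: s1 s1^-1 s2 s3^-1 s1^-1 s2 s3^-1 s2^-1 s2^-1 s3^-1 s1^-1 on 4 strands reduces by inverse Markov moves (closure unchanged at each step):
  Deconjugate: the word is γ·β·γ⁻¹ with γ = s1 (prefix) and γ⁻¹ = s1^-1 (suffix); strip both.
Reduced to β = s1^-1 s2 s3^-1 s1^-1 s2 s3^-1 s2^-1 s2^-1 s3^-1 on 4 strands, 9 crossings.
Both give the same β = s1^-1 s2 s3^-1 s1^-1 s2 s3^-1 s2^-1 s2^-1 s3^-1 on 4 strands, so one state sum suffices:
Braid: s1^-1 s2 s3^-1 s1^-1 s2 s3^-1 s2^-1 s2^-1 s3^-1 on 4 strands, 9 crossings.
Writhe w = (#positive) - (#negative) = 2 - 7 = -5.
Computing the Kauffman bracket via state sum. There are 2^9 = 512 states.
Each crossing splits two ways (0=vertical, 1=horizontal). The state's weight is A^(#A-smoothings - #B-smoothings) * d^(loops - 1).
Tabulate the states by total A-exponent and number of loops L (A-exp: L × count):
  A^9: L=5 ×1
  A^7: L=4 ×9
  A^5: L=3 ×33, L=5 ×3
  A^3: L=2 ×59, L=4 ×25
  A^1: L=1 ×42, L=3 ×80, L=5 ×4
  A^-1: L=2 ×93, L=4 ×33
  A^-3: L=1 ×19, L=3 ×58, L=5 ×7
  A^-5: L=2 ×19, L=4 ×16, L=6 ×1
  A^-7: L=3 ×7, L=5 ×2
  A^-9: L=4 ×1
Each group contributes A^e * Σ count * d^(L-1):
Powers of d = -A^2 - A^-2: d^2 = A^4 + 2 + A^-4; d^3 = -A^6 - 3*A^2 - 3*A^-2 - A^-6; d^4 = A^8 + 4*A^4 + 6 + 4*A^-4 + A^-8; d^5 = -A^10 - 5*A^6 - 10*A^2 - 10*A^-2 - 5*A^-6 - A^-10.
  A^9 * (d^4) = A^17 + 4*A^13 + 6*A^9 + 4*A^5 + A
  A^7 * (9*d^3) = -9*A^13 - 27*A^9 - 27*A^5 - 9*A
  A^5 * (33*d^2 + 3*d^4) = 3*A^13 + 45*A^9 + 84*A^5 + 45*A + 3*A^-3
  A^3 * (59*d + 25*d^3) = -25*A^9 - 134*A^5 - 134*A - 25*A^-3
  A^1 * (42 + 80*d^2 + 4*d^4) = 4*A^9 + 96*A^5 + 226*A + 96*A^-3 + 4*A^-7
  A^-1 * (93*d + 33*d^3) = -33*A^5 - 192*A - 192*A^-3 - 33*A^-7
  A^-3 * (19 + 58*d^2 + 7*d^4) = 7*A^5 + 86*A + 177*A^-3 + 86*A^-7 + 7*A^-11
  A^-5 * (19*d + 16*d^3 + d^5) = -A^5 - 21*A - 77*A^-3 - 77*A^-7 - 21*A^-11 - A^-15
  A^-7 * (7*d^2 + 2*d^4) = 2*A + 15*A^-3 + 26*A^-7 + 15*A^-11 + 2*A^-15
  A^-9 * (d^3) = -A^-3 - 3*A^-7 - 3*A^-11 - A^-15
Summing the groups: <K> = A^17 - 2*A^13 + 3*A^9 - 4*A^5 + 4*A - 4*A^-3 + 3*A^-7 - 2*A^-11
Normalise by the writhe: (-A^3)^(-w) = (-A^3)^(5) = -A^15, so f(A) = -A^15 * <K> = -A^32 + 2*A^28 - 3*A^24 + 4*A^20 - 4*A^16 + 4*A^12 - 3*A^8 + 2*A^4.
Substitute A = t^(-1/4), i.e. A^e → t^(-e/4): V(t) = 2*t^-1 - 3*t^-2 + 4*t^-3 - 4*t^-4 + 4*t^-5 - 3*t^-6 + 2*t^-7 - t^-8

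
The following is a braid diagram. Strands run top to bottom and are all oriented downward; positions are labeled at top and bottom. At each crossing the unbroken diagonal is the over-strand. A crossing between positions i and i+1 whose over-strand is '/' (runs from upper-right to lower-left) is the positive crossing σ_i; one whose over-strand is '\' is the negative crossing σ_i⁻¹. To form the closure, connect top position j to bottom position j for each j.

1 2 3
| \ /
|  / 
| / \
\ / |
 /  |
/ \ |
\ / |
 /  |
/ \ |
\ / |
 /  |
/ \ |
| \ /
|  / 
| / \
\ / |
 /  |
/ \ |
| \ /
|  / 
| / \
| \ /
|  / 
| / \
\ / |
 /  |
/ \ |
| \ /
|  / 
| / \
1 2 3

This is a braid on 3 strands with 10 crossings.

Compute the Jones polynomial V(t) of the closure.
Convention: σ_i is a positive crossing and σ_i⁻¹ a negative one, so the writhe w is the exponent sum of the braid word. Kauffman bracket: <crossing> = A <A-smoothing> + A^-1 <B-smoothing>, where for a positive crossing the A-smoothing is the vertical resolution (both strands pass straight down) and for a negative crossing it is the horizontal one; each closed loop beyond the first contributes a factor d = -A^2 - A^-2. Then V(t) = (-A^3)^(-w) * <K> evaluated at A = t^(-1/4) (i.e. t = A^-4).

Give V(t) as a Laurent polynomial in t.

Reading the diagram top to bottom ('/'-over between positions i,i+1 = s_i, '\'-over = s_i^-1): braid word = s2 s1 s1 s1 s2 s1 s2 s2 s1 s2.
Braid: s2 s1 s1 s1 s2 s1 s2 s2 s1 s2 on 3 strands, 10 crossings.
Writhe w = (#positive) - (#negative) = 10 - 0 = 10.
Enumerate smoothing states for the bracket polynomial. There are 2^10 = 1024 states.
Each crossing splits two ways (0=vertical, 1=horizontal). The state's weight is A^(#A-smoothings - #B-smoothings) * d^(loops - 1).
Tabulate the states by total A-exponent and number of loops L (A-exp: L × count):
  A^10: L=3 ×1
  A^8: L=2 ×10
  A^6: L=1 ×25, L=3 ×20
  A^4: L=2 ×100, L=4 ×20
  A^2: L=1 ×36, L=3 ×164, L=5 ×10
  A^0: L=2 ×108, L=4 ×142, L=6 ×2
  A^-2: L=1 ×12, L=3 ×129, L=5 ×69
  A^-4: L=2 ×24, L=4 ×78, L=6 ×18
  A^-6: L=3 ×19, L=5 ×24, L=7 ×2
  A^-8: L=4 ×7, L=6 ×3
  A^-10: L=5 ×1
Each group contributes A^e * Σ count * d^(L-1):
Powers of d = -A^2 - A^-2: d^2 = A^4 + 2 + A^-4; d^3 = -A^6 - 3*A^2 - 3*A^-2 - A^-6; d^4 = A^8 + 4*A^4 + 6 + 4*A^-4 + A^-8; d^5 = -A^10 - 5*A^6 - 10*A^2 - 10*A^-2 - 5*A^-6 - A^-10; d^6 = A^12 + 6*A^8 + 15*A^4 + 20 + 15*A^-4 + 6*A^-8 + A^-12.
  A^10 * (d^2) = A^14 + 2*A^10 + A^6
  A^8 * (10*d) = -10*A^10 - 10*A^6
  A^6 * (25 + 20*d^2) = 20*A^10 + 65*A^6 + 20*A^2
  A^4 * (100*d + 20*d^3) = -20*A^10 - 160*A^6 - 160*A^2 - 20*A^-2
  A^2 * (36 + 164*d^2 + 10*d^4) = 10*A^10 + 204*A^6 + 424*A^2 + 204*A^-2 + 10*A^-6
  A^0 * (108*d + 142*d^3 + 2*d^5) = -2*A^10 - 152*A^6 - 554*A^2 - 554*A^-2 - 152*A^-6 - 2*A^-10
  A^-2 * (12 + 129*d^2 + 69*d^4) = 69*A^6 + 405*A^2 + 684*A^-2 + 405*A^-6 + 69*A^-10
  A^-4 * (24*d + 78*d^3 + 18*d^5) = -18*A^6 - 168*A^2 - 438*A^-2 - 438*A^-6 - 168*A^-10 - 18*A^-14
  A^-6 * (19*d^2 + 24*d^4 + 2*d^6) = 2*A^6 + 36*A^2 + 145*A^-2 + 222*A^-6 + 145*A^-10 + 36*A^-14 + 2*A^-18
  A^-8 * (7*d^3 + 3*d^5) = -3*A^2 - 22*A^-2 - 51*A^-6 - 51*A^-10 - 22*A^-14 - 3*A^-18
  A^-10 * (d^4) = A^-2 + 4*A^-6 + 6*A^-10 + 4*A^-14 + A^-18
Summing the groups: <K> = A^14 + A^6 - A^-10
Normalise by the writhe: (-A^3)^(-w) = (-A^3)^(-10) = A^-30, so f(A) = A^-30 * <K> = A^-16 + A^-24 - A^-40.
Substitute A = t^(-1/4), i.e. A^e → t^(-e/4): V(t) = -t^10 + t^6 + t^4

Answer: -t^10 + t^6 + t^4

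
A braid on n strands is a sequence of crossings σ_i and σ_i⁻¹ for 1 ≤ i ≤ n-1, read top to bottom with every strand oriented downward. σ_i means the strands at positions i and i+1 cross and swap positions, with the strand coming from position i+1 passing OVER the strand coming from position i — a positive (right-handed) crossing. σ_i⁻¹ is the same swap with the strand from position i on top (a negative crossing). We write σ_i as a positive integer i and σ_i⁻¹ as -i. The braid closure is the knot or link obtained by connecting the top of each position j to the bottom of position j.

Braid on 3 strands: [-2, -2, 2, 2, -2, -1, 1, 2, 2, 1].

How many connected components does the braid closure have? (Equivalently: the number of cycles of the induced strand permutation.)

Track the strand permutation on 3 strands, starting from identity.
  step 1: s2^-1 swaps positions 2,3 -> [1 3 2]
  step 2: s2^-1 swaps positions 2,3 -> [1 2 3]
  step 3: s2 swaps positions 2,3 -> [1 3 2]
  step 4: s2 swaps positions 2,3 -> [1 2 3]
  step 5: s2^-1 swaps positions 2,3 -> [1 3 2]
  step 6: s1^-1 swaps positions 1,2 -> [3 1 2]
  step 7: s1 swaps positions 1,2 -> [1 3 2]
  step 8: s2 swaps positions 2,3 -> [1 2 3]
  step 9: s2 swaps positions 2,3 -> [1 3 2]
  step 10: s1 swaps positions 1,2 -> [3 1 2]
Final permutation (position -> original strand): [3 1 2]
Closure components = cycle count of this permutation = 1.

Answer: 1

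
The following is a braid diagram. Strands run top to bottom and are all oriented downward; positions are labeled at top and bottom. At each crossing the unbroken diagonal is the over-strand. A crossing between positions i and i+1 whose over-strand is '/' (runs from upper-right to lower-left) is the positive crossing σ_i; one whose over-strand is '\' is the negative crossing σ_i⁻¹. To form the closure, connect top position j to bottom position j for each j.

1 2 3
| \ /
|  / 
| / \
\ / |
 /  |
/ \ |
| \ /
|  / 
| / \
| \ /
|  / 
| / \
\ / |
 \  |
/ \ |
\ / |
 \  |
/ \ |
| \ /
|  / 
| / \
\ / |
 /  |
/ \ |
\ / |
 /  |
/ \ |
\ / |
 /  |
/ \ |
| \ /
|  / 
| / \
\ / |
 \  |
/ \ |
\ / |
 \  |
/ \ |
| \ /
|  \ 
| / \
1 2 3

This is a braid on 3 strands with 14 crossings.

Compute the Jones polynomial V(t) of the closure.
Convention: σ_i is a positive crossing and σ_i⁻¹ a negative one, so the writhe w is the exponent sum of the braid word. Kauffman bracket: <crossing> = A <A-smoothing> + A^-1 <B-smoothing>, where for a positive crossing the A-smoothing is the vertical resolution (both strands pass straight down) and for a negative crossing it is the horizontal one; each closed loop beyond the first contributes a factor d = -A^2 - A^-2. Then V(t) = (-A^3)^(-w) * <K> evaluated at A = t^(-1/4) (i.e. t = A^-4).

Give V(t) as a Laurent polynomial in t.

Reading the diagram top to bottom ('/'-over between positions i,i+1 = s_i, '\'-over = s_i^-1): braid word = s2 s1 s2 s2 s1^-1 s1^-1 s2 s1 s1 s1 s2 s1^-1 s1^-1 s2^-1.
The presented braid s2 s1 s2 s2 s1^-1 s1^-1 s2 s1 s1 s1 s2 s1^-1 s1^-1 s2^-1 on 3 strands reduces by inverse Markov moves (closure unchanged at each step):
  Deconjugate: the word is γ·β·γ⁻¹ with γ = s2 s1 (prefix) and γ⁻¹ = s1^-1 s2^-1 (suffix); strip both.
Reduced to β = s2 s2 s1^-1 s1^-1 s2 s1 s1 s1 s2 s1^-1 on 3 strands, 10 crossings.
Compute on β:
Braid: s2 s2 s1^-1 s1^-1 s2 s1 s1 s1 s2 s1^-1 on 3 strands, 10 crossings.
Writhe w = (#positive) - (#negative) = 7 - 3 = 4.
State-sum expansion of <K>. There are 2^10 = 1024 states.
Each crossing splits two ways (0=vertical, 1=horizontal). The state's weight is A^(#A-smoothings - #B-smoothings) * d^(loops - 1).
Tabulate the states by total A-exponent and number of loops L (A-exp: L × count):
  A^10: L=4 ×1
  A^8: L=3 ×7, L=5 ×3
  A^6: L=2 ×19, L=4 ×23, L=6 ×3
  A^4: L=1 ×20, L=3 ×75, L=5 ×24, L=7 ×1
  A^2: L=2 ×114, L=4 ×86, L=6 ×10
  A^0: L=1 ×51, L=3 ×155, L=5 ×45, L=7 ×1
  A^-2: L=2 ×102, L=4 ×98, L=6 ×10
  A^-4: L=3 ×89, L=5 ×30, L=7 ×1
  A^-6: L=4 ×41, L=6 ×4
  A^-8: L=5 ×10
  A^-10: L=6 ×1
Each group contributes A^e * Σ count * d^(L-1):
Powers of d = -A^2 - A^-2: d^2 = A^4 + 2 + A^-4; d^3 = -A^6 - 3*A^2 - 3*A^-2 - A^-6; d^4 = A^8 + 4*A^4 + 6 + 4*A^-4 + A^-8; d^5 = -A^10 - 5*A^6 - 10*A^2 - 10*A^-2 - 5*A^-6 - A^-10; d^6 = A^12 + 6*A^8 + 15*A^4 + 20 + 15*A^-4 + 6*A^-8 + A^-12.
  A^10 * (d^3) = -A^16 - 3*A^12 - 3*A^8 - A^4
  A^8 * (7*d^2 + 3*d^4) = 3*A^16 + 19*A^12 + 32*A^8 + 19*A^4 + 3
  A^6 * (19*d + 23*d^3 + 3*d^5) = -3*A^16 - 38*A^12 - 118*A^8 - 118*A^4 - 38 - 3*A^-4
  A^4 * (20 + 75*d^2 + 24*d^4 + d^6) = A^16 + 30*A^12 + 186*A^8 + 334*A^4 + 186 + 30*A^-4 + A^-8
  A^2 * (114*d + 86*d^3 + 10*d^5) = -10*A^12 - 136*A^8 - 472*A^4 - 472 - 136*A^-4 - 10*A^-8
  A^0 * (51 + 155*d^2 + 45*d^4 + d^6) = A^12 + 51*A^8 + 350*A^4 + 651 + 350*A^-4 + 51*A^-8 + A^-12
  A^-2 * (102*d + 98*d^3 + 10*d^5) = -10*A^8 - 148*A^4 - 496 - 496*A^-4 - 148*A^-8 - 10*A^-12
  A^-4 * (89*d^2 + 30*d^4 + d^6) = A^8 + 36*A^4 + 224 + 378*A^-4 + 224*A^-8 + 36*A^-12 + A^-16
  A^-6 * (41*d^3 + 4*d^5) = -4*A^4 - 61 - 163*A^-4 - 163*A^-8 - 61*A^-12 - 4*A^-16
  A^-8 * (10*d^4) = 10 + 40*A^-4 + 60*A^-8 + 40*A^-12 + 10*A^-16
  A^-10 * (d^5) = -1 - 5*A^-4 - 10*A^-8 - 10*A^-12 - 5*A^-16 - A^-20
Summing the groups: <K> = -A^12 + 3*A^8 - 4*A^4 + 6 - 5*A^-4 + 5*A^-8 - 4*A^-12 + 2*A^-16 - A^-20
Normalise by the writhe: (-A^3)^(-w) = (-A^3)^(-4) = A^-12, so f(A) = A^-12 * <K> = -1 + 3*A^-4 - 4*A^-8 + 6*A^-12 - 5*A^-16 + 5*A^-20 - 4*A^-24 + 2*A^-28 - A^-32.
Substitute A = t^(-1/4), i.e. A^e → t^(-e/4): V(t) = -t^8 + 2*t^7 - 4*t^6 + 5*t^5 - 5*t^4 + 6*t^3 - 4*t^2 + 3*t - 1

Answer: -t^8 + 2*t^7 - 4*t^6 + 5*t^5 - 5*t^4 + 6*t^3 - 4*t^2 + 3*t - 1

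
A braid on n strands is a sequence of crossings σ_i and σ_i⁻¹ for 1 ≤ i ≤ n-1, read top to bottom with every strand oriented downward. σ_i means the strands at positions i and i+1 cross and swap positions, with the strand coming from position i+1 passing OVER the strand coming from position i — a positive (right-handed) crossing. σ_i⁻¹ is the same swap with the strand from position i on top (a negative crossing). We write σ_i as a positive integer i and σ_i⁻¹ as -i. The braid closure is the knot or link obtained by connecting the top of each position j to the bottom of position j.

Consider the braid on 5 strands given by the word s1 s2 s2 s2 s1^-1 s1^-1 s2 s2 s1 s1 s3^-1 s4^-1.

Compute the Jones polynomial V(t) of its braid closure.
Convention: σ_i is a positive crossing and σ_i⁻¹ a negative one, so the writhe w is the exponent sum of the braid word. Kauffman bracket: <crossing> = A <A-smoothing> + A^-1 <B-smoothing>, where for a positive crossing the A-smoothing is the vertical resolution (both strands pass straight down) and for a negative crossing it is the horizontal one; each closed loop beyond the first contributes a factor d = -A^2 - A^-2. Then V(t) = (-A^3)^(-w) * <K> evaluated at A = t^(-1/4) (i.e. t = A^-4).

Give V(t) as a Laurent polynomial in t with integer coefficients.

t^10 - 3*t^9 + 5*t^8 - 7*t^7 + 7*t^6 - 7*t^5 + 6*t^4 - 3*t^3 + 2*t^2

Derivation:
The presented braid s1 s2 s2 s2 s1^-1 s1^-1 s2 s2 s1 s1 s3^-1 s4^-1 on 5 strands reduces by inverse Markov moves (closure unchanged at each step):
  Destabilize: the word has the form β·s4^-1 where s4^-1 occurs only as the final letter (β ∈ B_4); drop it and the last strand → 4 strands.
  Destabilize: the word has the form β·s3^-1 where s3^-1 occurs only as the final letter (β ∈ B_3); drop it and the last strand → 3 strands.
Reduced to β = s1 s2 s2 s2 s1^-1 s1^-1 s2 s2 s1 s1 on 3 strands, 10 crossings.
Compute on β:
Braid: s1 s2 s2 s2 s1^-1 s1^-1 s2 s2 s1 s1 on 3 strands, 10 crossings.
Writhe w = (#positive) - (#negative) = 8 - 2 = 6.
Computing the Kauffman bracket via state sum. There are 2^10 = 1024 states.
Each crossing splits two ways (0=vertical, 1=horizontal). The state's weight is A^(#A-smoothings - #B-smoothings) * d^(loops - 1).
Tabulate the states by total A-exponent and number of loops L (A-exp: L × count):
  A^10: L=3 ×1
  A^8: L=2 ×7, L=4 ×3
  A^6: L=1 ×10, L=3 ×32, L=5 ×3
  A^4: L=2 ×76, L=4 ×43, L=6 ×1
  A^2: L=1 ×51, L=3 ×132, L=5 ×27
  A^0: L=2 ×135, L=4 ×109, L=6 ×8
  A^-2: L=3 ×161, L=5 ×48, L=7 ×1
  A^-4: L=4 ×109, L=6 ×11
  A^-6: L=5 ×44, L=7 ×1
  A^-8: L=6 ×10
  A^-10: L=7 ×1
Each group contributes A^e * Σ count * d^(L-1):
Powers of d = -A^2 - A^-2: d^2 = A^4 + 2 + A^-4; d^3 = -A^6 - 3*A^2 - 3*A^-2 - A^-6; d^4 = A^8 + 4*A^4 + 6 + 4*A^-4 + A^-8; d^5 = -A^10 - 5*A^6 - 10*A^2 - 10*A^-2 - 5*A^-6 - A^-10; d^6 = A^12 + 6*A^8 + 15*A^4 + 20 + 15*A^-4 + 6*A^-8 + A^-12.
  A^10 * (d^2) = A^14 + 2*A^10 + A^6
  A^8 * (7*d + 3*d^3) = -3*A^14 - 16*A^10 - 16*A^6 - 3*A^2
  A^6 * (10 + 32*d^2 + 3*d^4) = 3*A^14 + 44*A^10 + 92*A^6 + 44*A^2 + 3*A^-2
  A^4 * (76*d + 43*d^3 + d^5) = -A^14 - 48*A^10 - 215*A^6 - 215*A^2 - 48*A^-2 - A^-6
  A^2 * (51 + 132*d^2 + 27*d^4) = 27*A^10 + 240*A^6 + 477*A^2 + 240*A^-2 + 27*A^-6
  A^0 * (135*d + 109*d^3 + 8*d^5) = -8*A^10 - 149*A^6 - 542*A^2 - 542*A^-2 - 149*A^-6 - 8*A^-10
  A^-2 * (161*d^2 + 48*d^4 + d^6) = A^10 + 54*A^6 + 368*A^2 + 630*A^-2 + 368*A^-6 + 54*A^-10 + A^-14
  A^-4 * (109*d^3 + 11*d^5) = -11*A^6 - 164*A^2 - 437*A^-2 - 437*A^-6 - 164*A^-10 - 11*A^-14
  A^-6 * (44*d^4 + d^6) = A^6 + 50*A^2 + 191*A^-2 + 284*A^-6 + 191*A^-10 + 50*A^-14 + A^-18
  A^-8 * (10*d^5) = -10*A^2 - 50*A^-2 - 100*A^-6 - 100*A^-10 - 50*A^-14 - 10*A^-18
  A^-10 * (d^6) = A^2 + 6*A^-2 + 15*A^-6 + 20*A^-10 + 15*A^-14 + 6*A^-18 + A^-22
Summing the groups: <K> = 2*A^10 - 3*A^6 + 6*A^2 - 7*A^-2 + 7*A^-6 - 7*A^-10 + 5*A^-14 - 3*A^-18 + A^-22
Normalise by the writhe: (-A^3)^(-w) = (-A^3)^(-6) = A^-18, so f(A) = A^-18 * <K> = 2*A^-8 - 3*A^-12 + 6*A^-16 - 7*A^-20 + 7*A^-24 - 7*A^-28 + 5*A^-32 - 3*A^-36 + A^-40.
Substitute A = t^(-1/4), i.e. A^e → t^(-e/4): V(t) = t^10 - 3*t^9 + 5*t^8 - 7*t^7 + 7*t^6 - 7*t^5 + 6*t^4 - 3*t^3 + 2*t^2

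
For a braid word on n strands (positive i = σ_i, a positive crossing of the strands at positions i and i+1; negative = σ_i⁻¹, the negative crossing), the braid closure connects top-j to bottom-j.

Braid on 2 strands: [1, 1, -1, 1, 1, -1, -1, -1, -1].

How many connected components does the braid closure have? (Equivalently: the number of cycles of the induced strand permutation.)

1

Derivation:
Track the strand permutation on 2 strands, starting from identity.
  step 1: s1 swaps positions 1,2 -> [2 1]
  step 2: s1 swaps positions 1,2 -> [1 2]
  step 3: s1^-1 swaps positions 1,2 -> [2 1]
  step 4: s1 swaps positions 1,2 -> [1 2]
  step 5: s1 swaps positions 1,2 -> [2 1]
  step 6: s1^-1 swaps positions 1,2 -> [1 2]
  step 7: s1^-1 swaps positions 1,2 -> [2 1]
  step 8: s1^-1 swaps positions 1,2 -> [1 2]
  step 9: s1^-1 swaps positions 1,2 -> [2 1]
Final permutation (position -> original strand): [2 1]
Closure components = cycle count of this permutation = 1.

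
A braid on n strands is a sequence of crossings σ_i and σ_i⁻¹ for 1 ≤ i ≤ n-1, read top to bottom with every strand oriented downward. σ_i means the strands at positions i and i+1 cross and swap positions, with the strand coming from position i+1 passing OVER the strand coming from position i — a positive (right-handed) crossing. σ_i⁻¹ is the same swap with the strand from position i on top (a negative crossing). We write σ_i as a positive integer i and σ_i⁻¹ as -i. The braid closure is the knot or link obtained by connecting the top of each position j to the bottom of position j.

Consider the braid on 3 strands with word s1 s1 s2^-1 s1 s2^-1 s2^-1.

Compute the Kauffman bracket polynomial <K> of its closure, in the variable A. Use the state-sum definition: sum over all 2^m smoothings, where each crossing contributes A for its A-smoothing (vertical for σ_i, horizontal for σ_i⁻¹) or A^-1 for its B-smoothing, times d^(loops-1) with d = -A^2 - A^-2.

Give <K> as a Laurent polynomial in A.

Braid: s1 s1 s2^-1 s1 s2^-1 s2^-1 on 3 strands, 6 crossings.
Writhe w = (#positive) - (#negative) = 3 - 3 = 0.
Computing the Kauffman bracket via state sum. There are 2^6 = 64 states.
For each crossing: s=0 is the vertical smoothing, s=1 horizontal. Crossing k contributes A^(sign_k * (1 - 2*s_k)); loop factor d = -A^2 - A^-2.
Tabulate the states by total A-exponent and number of loops L (A-exp: L × count):
  A^6: L=4 ×1
  A^4: L=3 ×6
  A^2: L=2 ×14, L=4 ×1
  A^0: L=1 ×13, L=3 ×7
  A^-2: L=2 ×14, L=4 ×1
  A^-4: L=3 ×6
  A^-6: L=4 ×1
Each group contributes A^e * Σ count * d^(L-1):
Powers of d = -A^2 - A^-2: d^2 = A^4 + 2 + A^-4; d^3 = -A^6 - 3*A^2 - 3*A^-2 - A^-6.
  A^6 * (d^3) = -A^12 - 3*A^8 - 3*A^4 - 1
  A^4 * (6*d^2) = 6*A^8 + 12*A^4 + 6
  A^2 * (14*d + d^3) = -A^8 - 17*A^4 - 17 - A^-4
  A^0 * (13 + 7*d^2) = 7*A^4 + 27 + 7*A^-4
  A^-2 * (14*d + d^3) = -A^4 - 17 - 17*A^-4 - A^-8
  A^-4 * (6*d^2) = 6 + 12*A^-4 + 6*A^-8
  A^-6 * (d^3) = -1 - 3*A^-4 - 3*A^-8 - A^-12
Summing the groups: <K> = -A^12 + 2*A^8 - 2*A^4 + 3 - 2*A^-4 + 2*A^-8 - A^-12

Answer: -A^12 + 2*A^8 - 2*A^4 + 3 - 2*A^-4 + 2*A^-8 - A^-12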